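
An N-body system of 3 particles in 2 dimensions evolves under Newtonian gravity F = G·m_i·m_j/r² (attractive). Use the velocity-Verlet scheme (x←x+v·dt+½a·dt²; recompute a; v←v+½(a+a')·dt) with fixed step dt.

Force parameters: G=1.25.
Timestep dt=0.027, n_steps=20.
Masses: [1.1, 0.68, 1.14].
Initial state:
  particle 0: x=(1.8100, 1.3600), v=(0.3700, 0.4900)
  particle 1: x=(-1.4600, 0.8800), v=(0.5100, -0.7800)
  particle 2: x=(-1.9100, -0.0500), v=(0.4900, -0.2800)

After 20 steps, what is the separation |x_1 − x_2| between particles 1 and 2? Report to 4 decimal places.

step 0: x0=(1.8100, 1.3600) x1=(-1.4600, 0.8800) x2=(-1.9100, -0.0500)
step 1: x0=(1.8199, 1.3732) x1=(-1.4464, 0.8585) x2=(-1.8966, -0.0573)
step 2: x0=(1.8297, 1.3864) x1=(-1.4331, 0.8361) x2=(-1.8829, -0.0640)
step 3: x0=(1.8394, 1.3995) x1=(-1.4203, 0.8129) x2=(-1.8689, -0.0702)
step 4: x0=(1.8490, 1.4127) x1=(-1.4078, 0.7887) x2=(-1.8545, -0.0758)
step 5: x0=(1.8585, 1.4257) x1=(-1.3957, 0.7635) x2=(-1.8397, -0.0807)
step 6: x0=(1.8678, 1.4388) x1=(-1.3840, 0.7373) x2=(-1.8246, -0.0851)
step 7: x0=(1.8771, 1.4518) x1=(-1.3729, 0.7102) x2=(-1.8091, -0.0888)
step 8: x0=(1.8862, 1.4648) x1=(-1.3622, 0.6819) x2=(-1.7932, -0.0918)
step 9: x0=(1.8952, 1.4777) x1=(-1.3521, 0.6525) x2=(-1.7768, -0.0941)
step 10: x0=(1.9041, 1.4906) x1=(-1.3426, 0.6219) x2=(-1.7600, -0.0956)
step 11: x0=(1.9129, 1.5034) x1=(-1.3338, 0.5900) x2=(-1.7426, -0.0963)
step 12: x0=(1.9215, 1.5162) x1=(-1.3258, 0.5567) x2=(-1.7247, -0.0962)
step 13: x0=(1.9301, 1.5290) x1=(-1.3185, 0.5220) x2=(-1.7062, -0.0952)
step 14: x0=(1.9385, 1.5417) x1=(-1.3123, 0.4856) x2=(-1.6870, -0.0931)
step 15: x0=(1.9469, 1.5544) x1=(-1.3071, 0.4474) x2=(-1.6670, -0.0899)
step 16: x0=(1.9551, 1.5671) x1=(-1.3033, 0.4072) x2=(-1.6462, -0.0855)
step 17: x0=(1.9632, 1.5797) x1=(-1.3010, 0.3646) x2=(-1.6243, -0.0796)
step 18: x0=(1.9712, 1.5922) x1=(-1.3006, 0.3193) x2=(-1.6011, -0.0720)
step 19: x0=(1.9791, 1.6047) x1=(-1.3028, 0.2707) x2=(-1.5764, -0.0624)
step 20: x0=(1.9869, 1.6172) x1=(-1.3085, 0.2177) x2=(-1.5494, -0.0502)

0.3603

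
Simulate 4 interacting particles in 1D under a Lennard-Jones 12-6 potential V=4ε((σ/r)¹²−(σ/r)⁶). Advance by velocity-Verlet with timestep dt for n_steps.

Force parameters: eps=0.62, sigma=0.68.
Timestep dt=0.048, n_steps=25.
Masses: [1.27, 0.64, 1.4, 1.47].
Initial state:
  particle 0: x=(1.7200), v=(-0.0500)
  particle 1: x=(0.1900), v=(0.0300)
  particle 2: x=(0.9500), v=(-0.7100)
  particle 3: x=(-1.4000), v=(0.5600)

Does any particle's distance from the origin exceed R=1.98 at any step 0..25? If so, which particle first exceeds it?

step 0: x0=(1.7200) x1=(0.1900) x2=(0.9500) x3=(-1.4000)
step 1: x0=(1.7171) x1=(0.1910) x2=(0.9165) x3=(-1.3731)
step 2: x0=(1.7109) x1=(0.1742) x2=(0.8940) x3=(-1.3460)
step 3: x0=(1.7009) x1=(0.1351) x2=(0.8851) x3=(-1.3189)
step 4: x0=(1.6872) x1=(0.0915) x2=(0.8814) x3=(-1.2915)
step 5: x0=(1.6699) x1=(0.0526) x2=(0.8785) x3=(-1.2640)
step 6: x0=(1.6499) x1=(0.0208) x2=(0.8745) x3=(-1.2360)
step 7: x0=(1.6284) x1=(-0.0040) x2=(0.8682) x3=(-1.2077)
step 8: x0=(1.6073) x1=(-0.0224) x2=(0.8580) x3=(-1.1787)
step 9: x0=(1.5884) x1=(-0.0350) x2=(0.8423) x3=(-1.1489)
step 10: x0=(1.5724) x1=(-0.0421) x2=(0.8203) x3=(-1.1182)
step 11: x0=(1.5582) x1=(-0.0441) x2=(0.7931) x3=(-1.0862)
step 12: x0=(1.5436) x1=(-0.0413) x2=(0.7626) x3=(-1.0527)
step 13: x0=(1.5270) x1=(-0.0359) x2=(0.7308) x3=(-1.0175)
step 14: x0=(1.5073) x1=(-0.0340) x2=(0.7012) x3=(-0.9801)
step 15: x0=(1.4841) x1=(-0.0490) x2=(0.6799) x3=(-0.9403)
step 16: x0=(1.4575) x1=(-0.0864) x2=(0.6685) x3=(-0.8972)
step 17: x0=(1.4282) x1=(-0.1331) x2=(0.6605) x3=(-0.8510)
step 18: x0=(1.3982) x1=(-0.1500) x2=(0.6504) x3=(-0.8150)
step 19: x0=(1.3708) x1=(-0.0421) x2=(0.6348) x3=(-0.8305)
step 20: x0=(1.3486) x1=(-0.0245) x2=(0.6533) x3=(-0.8437)
step 21: x0=(1.3517) x1=(-0.0975) x2=(0.6868) x3=(-0.8535)
step 22: x0=(1.4145) x1=(-0.1636) x2=(0.6639) x3=(-0.8641)
step 23: x0=(1.4793) x1=(-0.1787) x2=(0.6354) x3=(-0.8934)
step 24: x0=(1.5400) x1=(-0.1596) x2=(0.6071) x3=(-0.9343)
step 25: x0=(1.5976) x1=(-0.1422) x2=(0.5810) x3=(-0.9739)

no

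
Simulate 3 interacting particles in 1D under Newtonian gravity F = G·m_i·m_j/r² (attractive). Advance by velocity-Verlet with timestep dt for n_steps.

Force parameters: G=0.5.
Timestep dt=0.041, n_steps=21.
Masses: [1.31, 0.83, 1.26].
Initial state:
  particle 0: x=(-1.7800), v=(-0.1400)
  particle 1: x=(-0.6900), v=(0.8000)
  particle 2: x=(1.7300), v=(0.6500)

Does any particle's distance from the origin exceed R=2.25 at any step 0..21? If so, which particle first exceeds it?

no

step 0: x0=(-1.7800) x1=(-0.6900) x2=(1.7300)
step 1: x0=(-1.7854) x1=(-0.6576) x2=(1.7565)
step 2: x0=(-1.7902) x1=(-0.6258) x2=(1.7829)
step 3: x0=(-1.7943) x1=(-0.5947) x2=(1.8090)
step 4: x0=(-1.7980) x1=(-0.5642) x2=(1.8349)
step 5: x0=(-1.8010) x1=(-0.5342) x2=(1.8607)
step 6: x0=(-1.8036) x1=(-0.5047) x2=(1.8862)
step 7: x0=(-1.8056) x1=(-0.4757) x2=(1.9115)
step 8: x0=(-1.8072) x1=(-0.4471) x2=(1.9366)
step 9: x0=(-1.8084) x1=(-0.4189) x2=(1.9615)
step 10: x0=(-1.8091) x1=(-0.3911) x2=(1.9862)
step 11: x0=(-1.8094) x1=(-0.3637) x2=(2.0107)
step 12: x0=(-1.8092) x1=(-0.3366) x2=(2.0351)
step 13: x0=(-1.8087) x1=(-0.3098) x2=(2.0592)
step 14: x0=(-1.8078) x1=(-0.2833) x2=(2.0831)
step 15: x0=(-1.8066) x1=(-0.2571) x2=(2.1068)
step 16: x0=(-1.8049) x1=(-0.2312) x2=(2.1303)
step 17: x0=(-1.8029) x1=(-0.2056) x2=(2.1536)
step 18: x0=(-1.8006) x1=(-0.1801) x2=(2.1768)
step 19: x0=(-1.7980) x1=(-0.1549) x2=(2.1997)
step 20: x0=(-1.7950) x1=(-0.1300) x2=(2.2225)
step 21: x0=(-1.7917) x1=(-0.1052) x2=(2.2450)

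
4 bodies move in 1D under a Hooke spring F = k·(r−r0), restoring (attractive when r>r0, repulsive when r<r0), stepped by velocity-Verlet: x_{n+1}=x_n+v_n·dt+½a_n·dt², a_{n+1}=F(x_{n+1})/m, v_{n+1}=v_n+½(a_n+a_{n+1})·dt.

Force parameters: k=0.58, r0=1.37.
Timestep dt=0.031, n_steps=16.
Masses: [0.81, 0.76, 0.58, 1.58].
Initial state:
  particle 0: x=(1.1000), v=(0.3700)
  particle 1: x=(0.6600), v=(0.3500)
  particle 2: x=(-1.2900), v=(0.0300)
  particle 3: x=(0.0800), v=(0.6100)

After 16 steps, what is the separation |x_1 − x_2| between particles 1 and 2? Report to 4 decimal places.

step 0: x0=(1.1000) x1=(0.6600) x2=(-1.2900) x3=(0.0800)
step 1: x0=(1.1116) x1=(0.6706) x2=(-1.2883) x3=(0.0987)
step 2: x0=(1.1233) x1=(0.6806) x2=(-1.2850) x3=(0.1170)
step 3: x0=(1.1352) x1=(0.6902) x2=(-1.2802) x3=(0.1349)
step 4: x0=(1.1473) x1=(0.6992) x2=(-1.2737) x3=(0.1523)
step 5: x0=(1.1595) x1=(0.7077) x2=(-1.2655) x3=(0.1693)
step 6: x0=(1.1720) x1=(0.7157) x2=(-1.2557) x3=(0.1859)
step 7: x0=(1.1845) x1=(0.7232) x2=(-1.2443) x3=(0.2019)
step 8: x0=(1.1973) x1=(0.7302) x2=(-1.2311) x3=(0.2176)
step 9: x0=(1.2102) x1=(0.7367) x2=(-1.2164) x3=(0.2327)
step 10: x0=(1.2233) x1=(0.7428) x2=(-1.1999) x3=(0.2474)
step 11: x0=(1.2365) x1=(0.7485) x2=(-1.1818) x3=(0.2616)
step 12: x0=(1.2499) x1=(0.7538) x2=(-1.1622) x3=(0.2754)
step 13: x0=(1.2634) x1=(0.7586) x2=(-1.1409) x3=(0.2886)
step 14: x0=(1.2771) x1=(0.7631) x2=(-1.1180) x3=(0.3014)
step 15: x0=(1.2910) x1=(0.7673) x2=(-1.0937) x3=(0.3137)
step 16: x0=(1.3050) x1=(0.7712) x2=(-1.0678) x3=(0.3255)

1.8390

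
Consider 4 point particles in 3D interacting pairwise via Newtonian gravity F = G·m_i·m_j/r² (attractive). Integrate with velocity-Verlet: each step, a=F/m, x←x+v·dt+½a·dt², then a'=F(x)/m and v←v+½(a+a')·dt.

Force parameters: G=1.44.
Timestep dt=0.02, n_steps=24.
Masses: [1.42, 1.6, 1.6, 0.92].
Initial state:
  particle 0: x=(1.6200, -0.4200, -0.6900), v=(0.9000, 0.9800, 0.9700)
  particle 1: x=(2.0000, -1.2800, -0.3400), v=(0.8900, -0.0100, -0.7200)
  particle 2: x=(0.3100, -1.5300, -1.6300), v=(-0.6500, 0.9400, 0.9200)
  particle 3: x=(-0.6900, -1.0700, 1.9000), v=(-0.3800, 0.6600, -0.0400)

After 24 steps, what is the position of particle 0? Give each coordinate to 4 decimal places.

(2.0854, -0.2130, -0.2258)

step 0: x0=(1.6200, -0.4200, -0.6900) x1=(2.0000, -1.2800, -0.3400) x2=(0.3100, -1.5300, -1.6300) x3=(-0.6900, -1.0700, 1.9000)
step 1: x0=(1.6381, -0.4009, -0.6705) x1=(2.0176, -1.2799, -0.3546) x2=(0.2971, -1.5111, -1.6115) x3=(-0.6975, -1.0568, 1.8991)
step 2: x0=(1.6563, -0.3827, -0.6508) x1=(2.0346, -1.2790, -0.3695) x2=(0.2846, -1.4921, -1.5927) x3=(-0.7050, -1.0436, 1.8981)
step 3: x0=(1.6747, -0.3654, -0.6309) x1=(2.0512, -1.2775, -0.3848) x2=(0.2723, -1.4730, -1.5737) x3=(-0.7123, -1.0304, 1.8969)
step 4: x0=(1.6932, -0.3490, -0.6108) x1=(2.0672, -1.2753, -0.4003) x2=(0.2603, -1.4537, -1.5544) x3=(-0.7195, -1.0172, 1.8955)
step 5: x0=(1.7119, -0.3336, -0.5907) x1=(2.0828, -1.2724, -0.4160) x2=(0.2487, -1.4342, -1.5349) x3=(-0.7265, -1.0040, 1.8940)
step 6: x0=(1.7307, -0.3191, -0.5705) x1=(2.0979, -1.2688, -0.4320) x2=(0.2373, -1.4147, -1.5151) x3=(-0.7335, -0.9908, 1.8923)
step 7: x0=(1.7496, -0.3056, -0.5502) x1=(2.1125, -1.2645, -0.4482) x2=(0.2262, -1.3950, -1.4952) x3=(-0.7403, -0.9776, 1.8905)
step 8: x0=(1.7687, -0.2930, -0.5299) x1=(2.1267, -1.2595, -0.4645) x2=(0.2154, -1.3753, -1.4750) x3=(-0.7470, -0.9644, 1.8885)
step 9: x0=(1.7878, -0.2812, -0.5096) x1=(2.1404, -1.2538, -0.4809) x2=(0.2049, -1.3554, -1.4546) x3=(-0.7536, -0.9512, 1.8864)
step 10: x0=(1.8071, -0.2705, -0.4894) x1=(2.1536, -1.2473, -0.4974) x2=(0.1947, -1.3354, -1.4340) x3=(-0.7601, -0.9381, 1.8841)
step 11: x0=(1.8265, -0.2606, -0.4692) x1=(2.1664, -1.2402, -0.5139) x2=(0.1848, -1.3153, -1.4131) x3=(-0.7665, -0.9249, 1.8816)
step 12: x0=(1.8460, -0.2516, -0.4491) x1=(2.1787, -1.2323, -0.5305) x2=(0.1752, -1.2951, -1.3921) x3=(-0.7727, -0.9117, 1.8790)
step 13: x0=(1.8656, -0.2435, -0.4291) x1=(2.1905, -1.2237, -0.5471) x2=(0.1658, -1.2749, -1.3709) x3=(-0.7788, -0.8985, 1.8762)
step 14: x0=(1.8853, -0.2364, -0.4093) x1=(2.2019, -1.2144, -0.5636) x2=(0.1568, -1.2545, -1.3495) x3=(-0.7849, -0.8853, 1.8733)
step 15: x0=(1.9051, -0.2301, -0.3897) x1=(2.2129, -1.2044, -0.5801) x2=(0.1481, -1.2341, -1.3280) x3=(-0.7907, -0.8722, 1.8702)
step 16: x0=(1.9249, -0.2248, -0.3703) x1=(2.2235, -1.1937, -0.5964) x2=(0.1397, -1.2135, -1.3062) x3=(-0.7965, -0.8590, 1.8670)
step 17: x0=(1.9448, -0.2203, -0.3511) x1=(2.2336, -1.1823, -0.6127) x2=(0.1315, -1.1929, -1.2843) x3=(-0.8022, -0.8458, 1.8636)
step 18: x0=(1.9648, -0.2167, -0.3322) x1=(2.2433, -1.1702, -0.6288) x2=(0.1237, -1.1722, -1.2622) x3=(-0.8077, -0.8326, 1.8600)
step 19: x0=(1.9848, -0.2139, -0.3135) x1=(2.2526, -1.1574, -0.6447) x2=(0.1162, -1.1515, -1.2399) x3=(-0.8131, -0.8195, 1.8563)
step 20: x0=(2.0049, -0.2120, -0.2952) x1=(2.2615, -1.1438, -0.6604) x2=(0.1089, -1.1307, -1.2175) x3=(-0.8184, -0.8063, 1.8524)
step 21: x0=(2.0250, -0.2110, -0.2773) x1=(2.2700, -1.1296, -0.6758) x2=(0.1020, -1.1098, -1.1949) x3=(-0.8236, -0.7932, 1.8484)
step 22: x0=(2.0451, -0.2108, -0.2597) x1=(2.2781, -1.1147, -0.6910) x2=(0.0953, -1.0888, -1.1721) x3=(-0.8287, -0.7800, 1.8442)
step 23: x0=(2.0653, -0.2115, -0.2425) x1=(2.2858, -1.0991, -0.7059) x2=(0.0889, -1.0678, -1.1492) x3=(-0.8336, -0.7668, 1.8399)
step 24: x0=(2.0854, -0.2130, -0.2258) x1=(2.2931, -1.0828, -0.7204) x2=(0.0829, -1.0467, -1.1262) x3=(-0.8384, -0.7537, 1.8353)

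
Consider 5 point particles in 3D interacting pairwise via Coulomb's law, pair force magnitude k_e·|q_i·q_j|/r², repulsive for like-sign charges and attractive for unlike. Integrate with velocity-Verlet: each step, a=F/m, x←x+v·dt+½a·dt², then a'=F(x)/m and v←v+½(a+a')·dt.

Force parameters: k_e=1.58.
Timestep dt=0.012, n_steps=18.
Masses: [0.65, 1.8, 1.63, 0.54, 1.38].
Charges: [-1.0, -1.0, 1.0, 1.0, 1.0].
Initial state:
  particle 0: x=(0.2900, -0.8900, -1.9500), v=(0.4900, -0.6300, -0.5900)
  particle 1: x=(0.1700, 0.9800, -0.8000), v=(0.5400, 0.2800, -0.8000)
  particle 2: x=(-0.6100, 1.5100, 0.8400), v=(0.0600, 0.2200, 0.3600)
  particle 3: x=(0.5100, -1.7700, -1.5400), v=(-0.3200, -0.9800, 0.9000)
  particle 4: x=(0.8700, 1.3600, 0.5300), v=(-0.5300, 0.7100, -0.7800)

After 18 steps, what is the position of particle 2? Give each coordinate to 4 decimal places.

step 0: x0=(0.2900, -0.8900, -1.9500) x1=(0.1700, 0.9800, -0.8000) x2=(-0.6100, 1.5100, 0.8400) x3=(0.5100, -1.7700, -1.5400) x4=(0.8700, 1.3600, 0.5300)
step 1: x0=(0.2959, -0.8977, -1.9570) x1=(0.1765, 0.9834, -0.8096) x2=(-0.6093, 1.5126, 0.8443) x3=(0.5061, -1.7816, -1.5293) x4=(0.8637, 1.3685, 0.5206)
step 2: x0=(0.3019, -0.9058, -1.9639) x1=(0.1830, 0.9868, -0.8190) x2=(-0.6086, 1.5153, 0.8486) x3=(0.5021, -1.7928, -1.5188) x4=(0.8574, 1.3770, 0.5111)
step 3: x0=(0.3080, -0.9142, -1.9706) x1=(0.1895, 0.9902, -0.8284) x2=(-0.6080, 1.5179, 0.8529) x3=(0.4981, -1.8036, -1.5085) x4=(0.8511, 1.3855, 0.5016)
step 4: x0=(0.3141, -0.9229, -1.9771) x1=(0.1960, 0.9937, -0.8377) x2=(-0.6075, 1.5205, 0.8571) x3=(0.4939, -1.8141, -1.4984) x4=(0.8449, 1.3939, 0.4919)
step 5: x0=(0.3203, -0.9319, -1.9835) x1=(0.2025, 0.9972, -0.8469) x2=(-0.6069, 1.5231, 0.8613) x3=(0.4897, -1.8242, -1.4885) x4=(0.8387, 1.4023, 0.4822)
step 6: x0=(0.3266, -0.9412, -1.9897) x1=(0.2090, 1.0007, -0.8561) x2=(-0.6065, 1.5258, 0.8655) x3=(0.4854, -1.8340, -1.4788) x4=(0.8325, 1.4107, 0.4724)
step 7: x0=(0.3329, -0.9508, -1.9958) x1=(0.2156, 1.0043, -0.8651) x2=(-0.6060, 1.5284, 0.8697) x3=(0.4811, -1.8434, -1.4693) x4=(0.8264, 1.4191, 0.4625)
step 8: x0=(0.3392, -0.9608, -2.0017) x1=(0.2221, 1.0078, -0.8741) x2=(-0.6056, 1.5310, 0.8739) x3=(0.4767, -1.8525, -1.4600) x4=(0.8204, 1.4274, 0.4525)
step 9: x0=(0.3456, -0.9710, -2.0074) x1=(0.2287, 1.0115, -0.8829) x2=(-0.6053, 1.5336, 0.8780) x3=(0.4723, -1.8613, -1.4509) x4=(0.8143, 1.4357, 0.4425)
step 10: x0=(0.3520, -0.9815, -2.0130) x1=(0.2353, 1.0151, -0.8917) x2=(-0.6050, 1.5362, 0.8822) x3=(0.4678, -1.8697, -1.4420) x4=(0.8084, 1.4440, 0.4323)
step 11: x0=(0.3585, -0.9923, -2.0184) x1=(0.2418, 1.0188, -0.9004) x2=(-0.6047, 1.5388, 0.8863) x3=(0.4633, -1.8779, -1.4334) x4=(0.8024, 1.4523, 0.4221)
step 12: x0=(0.3650, -1.0033, -2.0236) x1=(0.2484, 1.0225, -0.9091) x2=(-0.6045, 1.5413, 0.8904) x3=(0.4587, -1.8857, -1.4250) x4=(0.7965, 1.4605, 0.4117)
step 13: x0=(0.3715, -1.0147, -2.0287) x1=(0.2550, 1.0262, -0.9176) x2=(-0.6044, 1.5439, 0.8945) x3=(0.4541, -1.8932, -1.4168) x4=(0.7907, 1.4687, 0.4013)
step 14: x0=(0.3781, -1.0263, -2.0336) x1=(0.2616, 1.0300, -0.9261) x2=(-0.6043, 1.5465, 0.8986) x3=(0.4495, -1.9005, -1.4088) x4=(0.7849, 1.4769, 0.3908)
step 15: x0=(0.3847, -1.0382, -2.0383) x1=(0.2682, 1.0338, -0.9344) x2=(-0.6042, 1.5491, 0.9027) x3=(0.4448, -1.9074, -1.4011) x4=(0.7791, 1.4851, 0.3801)
step 16: x0=(0.3912, -1.0503, -2.0428) x1=(0.2748, 1.0376, -0.9427) x2=(-0.6042, 1.5517, 0.9068) x3=(0.4401, -1.9140, -1.3936) x4=(0.7734, 1.4932, 0.3694)
step 17: x0=(0.3978, -1.0627, -2.0471) x1=(0.2815, 1.0415, -0.9509) x2=(-0.6042, 1.5542, 0.9109) x3=(0.4354, -1.9203, -1.3863) x4=(0.7677, 1.5013, 0.3586)
step 18: x0=(0.4045, -1.0754, -2.0512) x1=(0.2881, 1.0454, -0.9590) x2=(-0.6043, 1.5568, 0.9150) x3=(0.4307, -1.9264, -1.3793) x4=(0.7621, 1.5094, 0.3477)

(-0.6043, 1.5568, 0.9150)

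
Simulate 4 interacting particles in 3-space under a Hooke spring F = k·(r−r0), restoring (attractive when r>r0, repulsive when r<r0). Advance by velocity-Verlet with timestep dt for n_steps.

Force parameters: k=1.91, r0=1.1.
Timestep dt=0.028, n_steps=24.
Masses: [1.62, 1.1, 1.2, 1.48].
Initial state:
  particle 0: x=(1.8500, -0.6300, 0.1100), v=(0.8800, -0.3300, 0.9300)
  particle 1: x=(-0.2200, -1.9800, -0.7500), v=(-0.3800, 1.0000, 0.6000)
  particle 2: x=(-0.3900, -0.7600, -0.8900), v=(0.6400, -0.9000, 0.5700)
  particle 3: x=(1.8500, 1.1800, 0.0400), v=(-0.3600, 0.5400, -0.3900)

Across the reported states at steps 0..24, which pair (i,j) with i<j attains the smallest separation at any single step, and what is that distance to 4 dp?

pair (1,2), distance 0.3343

step 0: x0=(1.8500, -0.6300, 0.1100) x1=(-0.2200, -1.9800, -0.7500) x2=(-0.3900, -0.7600, -0.8900) x3=(1.8500, 1.1800, 0.0400)
step 1: x0=(1.8735, -0.6393, 0.1355) x1=(-0.2288, -1.9498, -0.7325) x2=(-0.3704, -0.7845, -0.8733) x3=(1.8384, 1.1930, 0.0285)
step 2: x0=(1.8947, -0.6487, 0.1601) x1=(-0.2340, -1.9155, -0.7136) x2=(-0.3474, -0.8073, -0.8552) x3=(1.8240, 1.2017, 0.0159)
step 3: x0=(1.9136, -0.6582, 0.1835) x1=(-0.2355, -1.8771, -0.6932) x2=(-0.3212, -0.8285, -0.8357) x3=(1.8066, 1.2060, 0.0023)
step 4: x0=(1.9302, -0.6677, 0.2060) x1=(-0.2333, -1.8348, -0.6716) x2=(-0.2917, -0.8479, -0.8148) x3=(1.7865, 1.2061, -0.0123)
step 5: x0=(1.9444, -0.6772, 0.2273) x1=(-0.2275, -1.7888, -0.6485) x2=(-0.2591, -0.8654, -0.7925) x3=(1.7636, 1.2019, -0.0278)
step 6: x0=(1.9563, -0.6866, 0.2476) x1=(-0.2181, -1.7393, -0.6242) x2=(-0.2233, -0.8809, -0.7691) x3=(1.7381, 1.1934, -0.0441)
step 7: x0=(1.9659, -0.6960, 0.2667) x1=(-0.2051, -1.6865, -0.5986) x2=(-0.1845, -0.8944, -0.7444) x3=(1.7101, 1.1808, -0.0611)
step 8: x0=(1.9731, -0.7052, 0.2848) x1=(-0.1887, -1.6307, -0.5717) x2=(-0.1429, -0.9058, -0.7185) x3=(1.6797, 1.1640, -0.0788)
step 9: x0=(1.9781, -0.7143, 0.3018) x1=(-0.1690, -1.5721, -0.5436) x2=(-0.0984, -0.9151, -0.6916) x3=(1.6470, 1.1433, -0.0971)
step 10: x0=(1.9808, -0.7231, 0.3177) x1=(-0.1460, -1.5110, -0.5144) x2=(-0.0511, -0.9221, -0.6637) x3=(1.6122, 1.1187, -0.1159)
step 11: x0=(1.9813, -0.7318, 0.3326) x1=(-0.1200, -1.4475, -0.4840) x2=(-0.0013, -0.9270, -0.6350) x3=(1.5754, 1.0903, -0.1350)
step 12: x0=(1.9798, -0.7401, 0.3465) x1=(-0.0912, -1.3820, -0.4526) x2=(0.0511, -0.9296, -0.6054) x3=(1.5367, 1.0583, -0.1545)
step 13: x0=(1.9761, -0.7482, 0.3593) x1=(-0.0597, -1.3148, -0.4200) x2=(0.1059, -0.9301, -0.5752) x3=(1.4964, 1.0228, -0.1742)
step 14: x0=(1.9705, -0.7558, 0.3711) x1=(-0.0259, -1.2459, -0.3864) x2=(0.1631, -0.9284, -0.5444) x3=(1.4545, 0.9840, -0.1941)
step 15: x0=(1.9630, -0.7632, 0.3820) x1=(0.0101, -1.1757, -0.3518) x2=(0.2226, -0.9246, -0.5132) x3=(1.4112, 0.9422, -0.2140)
step 16: x0=(1.9538, -0.7701, 0.3919) x1=(0.0478, -1.1042, -0.3161) x2=(0.2843, -0.9190, -0.4818) x3=(1.3668, 0.8974, -0.2339)
step 17: x0=(1.9428, -0.7765, 0.4010) x1=(0.0870, -1.0316, -0.2795) x2=(0.3482, -0.9116, -0.4502) x3=(1.3214, 0.8500, -0.2537)
step 18: x0=(1.9302, -0.7825, 0.4092) x1=(0.1274, -0.9580, -0.2418) x2=(0.4142, -0.9029, -0.4185) x3=(1.2751, 0.8001, -0.2733)
step 19: x0=(1.9162, -0.7881, 0.4167) x1=(0.1687, -0.8832, -0.2033) x2=(0.4821, -0.8930, -0.3869) x3=(1.2282, 0.7480, -0.2928)
step 20: x0=(1.9008, -0.7931, 0.4234) x1=(0.2108, -0.8074, -0.1640) x2=(0.5518, -0.8823, -0.3554) x3=(1.1808, 0.6939, -0.3119)
step 21: x0=(1.8842, -0.7976, 0.4294) x1=(0.2534, -0.7306, -0.1239) x2=(0.6230, -0.8711, -0.3239) x3=(1.1331, 0.6381, -0.3307)
step 22: x0=(1.8665, -0.8016, 0.4348) x1=(0.2965, -0.6530, -0.0833) x2=(0.6955, -0.8595, -0.2927) x3=(1.0852, 0.5807, -0.3491)
step 23: x0=(1.8478, -0.8051, 0.4396) x1=(0.3399, -0.5747, -0.0422) x2=(0.7690, -0.8478, -0.2615) x3=(1.0373, 0.5222, -0.3671)
step 24: x0=(1.8283, -0.8081, 0.4439) x1=(0.3836, -0.4958, -0.0007) x2=(0.8433, -0.8360, -0.2306) x3=(0.9895, 0.4626, -0.3848)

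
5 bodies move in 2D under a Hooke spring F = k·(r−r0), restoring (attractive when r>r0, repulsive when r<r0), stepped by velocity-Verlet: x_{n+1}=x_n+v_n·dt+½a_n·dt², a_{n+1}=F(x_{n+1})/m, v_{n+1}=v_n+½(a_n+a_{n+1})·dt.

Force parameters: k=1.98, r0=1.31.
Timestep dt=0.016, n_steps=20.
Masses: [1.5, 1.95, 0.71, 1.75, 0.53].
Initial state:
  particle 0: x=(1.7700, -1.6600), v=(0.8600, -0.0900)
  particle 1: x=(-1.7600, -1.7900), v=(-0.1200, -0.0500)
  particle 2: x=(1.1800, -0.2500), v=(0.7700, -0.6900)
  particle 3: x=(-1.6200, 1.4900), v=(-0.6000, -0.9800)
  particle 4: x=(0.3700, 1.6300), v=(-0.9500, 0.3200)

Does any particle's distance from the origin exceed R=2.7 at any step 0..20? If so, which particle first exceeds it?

no

step 0: x0=(1.7700, -1.6600) x1=(-1.7600, -1.7900) x2=(1.1800, -0.2500) x3=(-1.6200, 1.4900) x4=(0.3700, 1.6300)
step 1: x0=(1.7828, -1.6607) x1=(-1.7612, -1.7901) x2=(1.1910, -0.2608) x3=(-1.6289, 1.4736) x4=(0.3543, 1.6327)
step 2: x0=(1.7937, -1.6599) x1=(-1.7610, -1.7889) x2=(1.1994, -0.2712) x3=(-1.6365, 1.4556) x4=(0.3378, 1.6304)
step 3: x0=(1.8027, -1.6576) x1=(-1.7593, -1.7862) x2=(1.2050, -0.2811) x3=(-1.6426, 1.4362) x4=(0.3205, 1.6232)
step 4: x0=(1.8097, -1.6538) x1=(-1.7562, -1.7823) x2=(1.2080, -0.2906) x3=(-1.6474, 1.4153) x4=(0.3025, 1.6111)
step 5: x0=(1.8148, -1.6485) x1=(-1.7517, -1.7770) x2=(1.2083, -0.2995) x3=(-1.6508, 1.3929) x4=(0.2838, 1.5941)
step 6: x0=(1.8179, -1.6417) x1=(-1.7457, -1.7703) x2=(1.2058, -0.3080) x3=(-1.6528, 1.3691) x4=(0.2644, 1.5722)
step 7: x0=(1.8191, -1.6336) x1=(-1.7383, -1.7624) x2=(1.2007, -0.3159) x3=(-1.6534, 1.3438) x4=(0.2444, 1.5455)
step 8: x0=(1.8183, -1.6240) x1=(-1.7296, -1.7532) x2=(1.1928, -0.3234) x3=(-1.6526, 1.3171) x4=(0.2239, 1.5140)
step 9: x0=(1.8155, -1.6130) x1=(-1.7194, -1.7427) x2=(1.1823, -0.3304) x3=(-1.6505, 1.2891) x4=(0.2029, 1.4780)
step 10: x0=(1.8109, -1.6007) x1=(-1.7079, -1.7310) x2=(1.1691, -0.3368) x3=(-1.6470, 1.2597) x4=(0.1816, 1.4373)
step 11: x0=(1.8042, -1.5871) x1=(-1.6951, -1.7181) x2=(1.1533, -0.3429) x3=(-1.6422, 1.2289) x4=(0.1598, 1.3923)
step 12: x0=(1.7957, -1.5721) x1=(-1.6809, -1.7040) x2=(1.1349, -0.3484) x3=(-1.6361, 1.1969) x4=(0.1377, 1.3430)
step 13: x0=(1.7853, -1.5559) x1=(-1.6655, -1.6888) x2=(1.1139, -0.3535) x3=(-1.6287, 1.1636) x4=(0.1154, 1.2896)
step 14: x0=(1.7730, -1.5385) x1=(-1.6488, -1.6725) x2=(1.0905, -0.3582) x3=(-1.6200, 1.1290) x4=(0.0929, 1.2323)
step 15: x0=(1.7588, -1.5199) x1=(-1.6308, -1.6551) x2=(1.0647, -0.3625) x3=(-1.6100, 1.0932) x4=(0.0702, 1.1712)
step 16: x0=(1.7428, -1.5002) x1=(-1.6116, -1.6367) x2=(1.0364, -0.3665) x3=(-1.5988, 1.0563) x4=(0.0473, 1.1065)
step 17: x0=(1.7250, -1.4794) x1=(-1.5913, -1.6173) x2=(1.0060, -0.3701) x3=(-1.5865, 1.0182) x4=(0.0244, 1.0385)
step 18: x0=(1.7054, -1.4576) x1=(-1.5699, -1.5969) x2=(0.9733, -0.3734) x3=(-1.5729, 0.9790) x4=(0.0015, 0.9672)
step 19: x0=(1.6841, -1.4348) x1=(-1.5473, -1.5757) x2=(0.9385, -0.3765) x3=(-1.5583, 0.9387) x4=(-0.0214, 0.8931)
step 20: x0=(1.6611, -1.4110) x1=(-1.5237, -1.5536) x2=(0.9017, -0.3794) x3=(-1.5426, 0.8974) x4=(-0.0443, 0.8162)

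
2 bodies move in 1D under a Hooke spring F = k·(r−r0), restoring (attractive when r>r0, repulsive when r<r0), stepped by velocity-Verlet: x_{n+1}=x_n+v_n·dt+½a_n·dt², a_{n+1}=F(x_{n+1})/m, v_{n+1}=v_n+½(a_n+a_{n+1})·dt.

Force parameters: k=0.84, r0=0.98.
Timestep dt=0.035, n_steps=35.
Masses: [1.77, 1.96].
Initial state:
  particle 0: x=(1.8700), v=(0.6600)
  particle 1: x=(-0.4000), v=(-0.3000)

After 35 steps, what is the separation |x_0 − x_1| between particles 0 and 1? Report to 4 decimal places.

2.4181

step 0: x0=(1.8700) x1=(-0.4000)
step 1: x0=(1.8927) x1=(-0.4102)
step 2: x0=(1.9147) x1=(-0.4196)
step 3: x0=(1.9358) x1=(-0.4284)
step 4: x0=(1.9562) x1=(-0.4364)
step 5: x0=(1.9758) x1=(-0.4437)
step 6: x0=(1.9945) x1=(-0.4502)
step 7: x0=(2.0123) x1=(-0.4560)
step 8: x0=(2.0293) x1=(-0.4610)
step 9: x0=(2.0454) x1=(-0.4652)
step 10: x0=(2.0606) x1=(-0.4686)
step 11: x0=(2.0750) x1=(-0.4711)
step 12: x0=(2.0884) x1=(-0.4729)
step 13: x0=(2.1009) x1=(-0.4738)
step 14: x0=(2.1124) x1=(-0.4739)
step 15: x0=(2.1231) x1=(-0.4731)
step 16: x0=(2.1327) x1=(-0.4715)
step 17: x0=(2.1415) x1=(-0.4690)
step 18: x0=(2.1493) x1=(-0.4657)
step 19: x0=(2.1561) x1=(-0.4615)
step 20: x0=(2.1620) x1=(-0.4565)
step 21: x0=(2.1670) x1=(-0.4506)
step 22: x0=(2.1710) x1=(-0.4439)
step 23: x0=(2.1740) x1=(-0.4362)
step 24: x0=(2.1761) x1=(-0.4278)
step 25: x0=(2.1772) x1=(-0.4184)
step 26: x0=(2.1775) x1=(-0.4083)
step 27: x0=(2.1767) x1=(-0.3973)
step 28: x0=(2.1751) x1=(-0.3854)
step 29: x0=(2.1725) x1=(-0.3727)
step 30: x0=(2.1690) x1=(-0.3592)
step 31: x0=(2.1647) x1=(-0.3449)
step 32: x0=(2.1594) x1=(-0.3298)
step 33: x0=(2.1532) x1=(-0.3139)
step 34: x0=(2.1462) x1=(-0.2972)
step 35: x0=(2.1384) x1=(-0.2797)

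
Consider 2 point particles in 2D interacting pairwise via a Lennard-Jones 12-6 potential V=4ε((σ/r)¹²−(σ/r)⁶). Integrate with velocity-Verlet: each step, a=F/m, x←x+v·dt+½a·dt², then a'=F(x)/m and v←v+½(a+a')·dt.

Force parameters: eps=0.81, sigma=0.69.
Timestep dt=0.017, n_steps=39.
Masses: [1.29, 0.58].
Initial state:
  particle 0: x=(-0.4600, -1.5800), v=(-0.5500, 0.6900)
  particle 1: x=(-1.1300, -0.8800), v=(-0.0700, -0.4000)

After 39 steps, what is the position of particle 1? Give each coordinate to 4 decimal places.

step 0: x0=(-0.4600, -1.5800) x1=(-1.1300, -0.8800)
step 1: x0=(-0.4695, -1.5681) x1=(-1.1309, -0.8871)
step 2: x0=(-0.4793, -1.5559) x1=(-1.1310, -0.8951)
step 3: x0=(-0.4895, -1.5433) x1=(-1.1303, -0.9038)
step 4: x0=(-0.5001, -1.5303) x1=(-1.1287, -0.9134)
step 5: x0=(-0.5112, -1.5168) x1=(-1.1261, -0.9240)
step 6: x0=(-0.5227, -1.5030) x1=(-1.1225, -0.9356)
step 7: x0=(-0.5346, -1.4887) x1=(-1.1180, -0.9481)
step 8: x0=(-0.5468, -1.4742) x1=(-1.1129, -0.9610)
step 9: x0=(-0.5587, -1.4599) x1=(-1.1083, -0.9736)
step 10: x0=(-0.5695, -1.4466) x1=(-1.1062, -0.9839)
step 11: x0=(-0.5775, -1.4357) x1=(-1.1104, -0.9888)
step 12: x0=(-0.5814, -1.4283) x1=(-1.1238, -0.9859)
step 13: x0=(-0.5815, -1.4239) x1=(-1.1455, -0.9764)
step 14: x0=(-0.5797, -1.4211) x1=(-1.1716, -0.9633)
step 15: x0=(-0.5772, -1.4189) x1=(-1.1992, -0.9491)
step 16: x0=(-0.5747, -1.4165) x1=(-1.2266, -0.9350)
step 17: x0=(-0.5727, -1.4139) x1=(-1.2531, -0.9215)
step 18: x0=(-0.5712, -1.4109) x1=(-1.2785, -0.9089)
step 19: x0=(-0.5701, -1.4076) x1=(-1.3028, -0.8971)
step 20: x0=(-0.5696, -1.4039) x1=(-1.3259, -0.8860)
step 21: x0=(-0.5695, -1.3999) x1=(-1.3481, -0.8756)
step 22: x0=(-0.5698, -1.3956) x1=(-1.3694, -0.8658)
step 23: x0=(-0.5706, -1.3910) x1=(-1.3898, -0.8566)
step 24: x0=(-0.5716, -1.3863) x1=(-1.4094, -0.8479)
step 25: x0=(-0.5730, -1.3813) x1=(-1.4284, -0.8397)
step 26: x0=(-0.5746, -1.3762) x1=(-1.4466, -0.8318)
step 27: x0=(-0.5766, -1.3708) x1=(-1.4643, -0.8244)
step 28: x0=(-0.5788, -1.3654) x1=(-1.4815, -0.8173)
step 29: x0=(-0.5812, -1.3598) x1=(-1.4981, -0.8104)
step 30: x0=(-0.5838, -1.3540) x1=(-1.5142, -0.8039)
step 31: x0=(-0.5866, -1.3482) x1=(-1.5299, -0.7977)
step 32: x0=(-0.5897, -1.3422) x1=(-1.5452, -0.7917)
step 33: x0=(-0.5929, -1.3361) x1=(-1.5600, -0.7859)
step 34: x0=(-0.5962, -1.3299) x1=(-1.5745, -0.7803)
step 35: x0=(-0.5998, -1.3237) x1=(-1.5886, -0.7750)
step 36: x0=(-0.6035, -1.3173) x1=(-1.6024, -0.7698)
step 37: x0=(-0.6073, -1.3109) x1=(-1.6158, -0.7648)
step 38: x0=(-0.6113, -1.3044) x1=(-1.6289, -0.7600)
step 39: x0=(-0.6154, -1.2978) x1=(-1.6418, -0.7554)

(-1.6418, -0.7554)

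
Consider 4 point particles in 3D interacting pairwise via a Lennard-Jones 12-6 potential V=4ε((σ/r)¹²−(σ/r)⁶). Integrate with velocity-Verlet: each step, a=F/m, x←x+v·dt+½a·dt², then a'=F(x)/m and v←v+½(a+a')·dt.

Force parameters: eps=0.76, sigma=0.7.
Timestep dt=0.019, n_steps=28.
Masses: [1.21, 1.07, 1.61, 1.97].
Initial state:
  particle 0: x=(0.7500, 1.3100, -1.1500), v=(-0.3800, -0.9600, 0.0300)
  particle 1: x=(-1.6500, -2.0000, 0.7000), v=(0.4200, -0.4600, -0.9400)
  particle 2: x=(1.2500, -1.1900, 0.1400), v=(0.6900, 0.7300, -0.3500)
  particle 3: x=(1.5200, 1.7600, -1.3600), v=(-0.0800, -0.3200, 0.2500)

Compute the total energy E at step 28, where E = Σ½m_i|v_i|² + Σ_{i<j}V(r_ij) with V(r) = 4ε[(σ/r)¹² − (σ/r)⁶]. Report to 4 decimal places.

1.9191

step 0: x0=(0.7500, 1.3100, -1.1500) x1=(-1.6500, -2.0000, 0.7000) x2=(1.2500, -1.1900, 0.1400) x3=(1.5200, 1.7600, -1.3600)
step 1: x0=(0.7431, 1.2919, -1.1495) x1=(-1.6420, -2.0087, 0.6821) x2=(1.2631, -1.1761, 0.1333) x3=(1.5183, 1.7538, -1.3552)
step 2: x0=(0.7367, 1.2742, -1.1492) x1=(-1.6340, -2.0175, 0.6643) x2=(1.2762, -1.1623, 0.1267) x3=(1.5162, 1.7474, -1.3503)
step 3: x0=(0.7309, 1.2568, -1.1490) x1=(-1.6261, -2.0262, 0.6464) x2=(1.2893, -1.1484, 0.1200) x3=(1.5138, 1.7408, -1.3453)
step 4: x0=(0.7257, 1.2398, -1.1489) x1=(-1.6181, -2.0350, 0.6286) x2=(1.3024, -1.1345, 0.1134) x3=(1.5111, 1.7340, -1.3403)
step 5: x0=(0.7210, 1.2231, -1.1490) x1=(-1.6101, -2.0437, 0.6107) x2=(1.3155, -1.1206, 0.1067) x3=(1.5081, 1.7270, -1.3351)
step 6: x0=(0.7168, 1.2067, -1.1492) x1=(-1.6021, -2.0524, 0.5928) x2=(1.3287, -1.1068, 0.1001) x3=(1.5047, 1.7198, -1.3299)
step 7: x0=(0.7130, 1.1906, -1.1495) x1=(-1.5941, -2.0612, 0.5750) x2=(1.3418, -1.0929, 0.0934) x3=(1.5010, 1.7124, -1.3246)
step 8: x0=(0.7098, 1.1748, -1.1499) x1=(-1.5862, -2.0699, 0.5571) x2=(1.3549, -1.0790, 0.0868) x3=(1.4971, 1.7048, -1.3193)
step 9: x0=(0.7070, 1.1594, -1.1504) x1=(-1.5782, -2.0787, 0.5393) x2=(1.3680, -1.0652, 0.0801) x3=(1.4928, 1.6969, -1.3138)
step 10: x0=(0.7048, 1.1443, -1.1510) x1=(-1.5702, -2.0874, 0.5214) x2=(1.3811, -1.0513, 0.0735) x3=(1.4882, 1.6889, -1.3084)
step 11: x0=(0.7029, 1.1295, -1.1517) x1=(-1.5622, -2.0961, 0.5035) x2=(1.3942, -1.0374, 0.0668) x3=(1.4834, 1.6807, -1.3028)
step 12: x0=(0.7016, 1.1150, -1.1525) x1=(-1.5542, -2.1049, 0.4857) x2=(1.4073, -1.0235, 0.0602) x3=(1.4783, 1.6723, -1.2972)
step 13: x0=(0.7007, 1.1009, -1.1534) x1=(-1.5462, -2.1136, 0.4678) x2=(1.4204, -1.0097, 0.0535) x3=(1.4729, 1.6637, -1.2916)
step 14: x0=(0.7003, 1.0871, -1.1544) x1=(-1.5383, -2.1224, 0.4500) x2=(1.4335, -0.9958, 0.0469) x3=(1.4672, 1.6549, -1.2859)
step 15: x0=(0.7003, 1.0737, -1.1554) x1=(-1.5303, -2.1311, 0.4321) x2=(1.4466, -0.9819, 0.0402) x3=(1.4612, 1.6459, -1.2802)
step 16: x0=(0.7008, 1.0606, -1.1565) x1=(-1.5223, -2.1398, 0.4142) x2=(1.4597, -0.9680, 0.0336) x3=(1.4549, 1.6366, -1.2744)
step 17: x0=(0.7018, 1.0478, -1.1577) x1=(-1.5143, -2.1486, 0.3964) x2=(1.4728, -0.9541, 0.0269) x3=(1.4484, 1.6271, -1.2685)
step 18: x0=(0.7033, 1.0355, -1.1590) x1=(-1.5063, -2.1573, 0.3785) x2=(1.4859, -0.9403, 0.0203) x3=(1.4415, 1.6174, -1.2626)
step 19: x0=(0.7053, 1.0235, -1.1603) x1=(-1.4983, -2.1660, 0.3607) x2=(1.4990, -0.9264, 0.0136) x3=(1.4344, 1.6075, -1.2567)
step 20: x0=(0.7077, 1.0120, -1.1617) x1=(-1.4903, -2.1748, 0.3428) x2=(1.5121, -0.9125, 0.0069) x3=(1.4269, 1.5973, -1.2508)
step 21: x0=(0.7108, 1.0008, -1.1632) x1=(-1.4824, -2.1835, 0.3249) x2=(1.5252, -0.8986, 0.0003) x3=(1.4191, 1.5868, -1.2447)
step 22: x0=(0.7143, 0.9901, -1.1647) x1=(-1.4744, -2.1923, 0.3071) x2=(1.5384, -0.8847, -0.0064) x3=(1.4110, 1.5761, -1.2387)
step 23: x0=(0.7184, 0.9799, -1.1663) x1=(-1.4664, -2.2010, 0.2892) x2=(1.5515, -0.8708, -0.0130) x3=(1.4025, 1.5651, -1.2326)
step 24: x0=(0.7230, 0.9701, -1.1679) x1=(-1.4584, -2.2097, 0.2713) x2=(1.5646, -0.8570, -0.0197) x3=(1.3937, 1.5538, -1.2265)
step 25: x0=(0.7282, 0.9609, -1.1696) x1=(-1.4504, -2.2185, 0.2535) x2=(1.5777, -0.8431, -0.0264) x3=(1.3845, 1.5422, -1.2204)
step 26: x0=(0.7340, 0.9521, -1.1713) x1=(-1.4424, -2.2272, 0.2356) x2=(1.5908, -0.8292, -0.0330) x3=(1.3750, 1.5303, -1.2142)
step 27: x0=(0.7404, 0.9439, -1.1731) x1=(-1.4345, -2.2359, 0.2178) x2=(1.6039, -0.8153, -0.0397) x3=(1.3652, 1.5180, -1.2080)
step 28: x0=(0.7473, 0.9362, -1.1749) x1=(-1.4265, -2.2447, 0.1999) x2=(1.6170, -0.8014, -0.0463) x3=(1.3550, 1.5055, -1.2018)
step 0 velocities: v0=(-0.3800, -0.9600, 0.0300) v1=(0.4200, -0.4600, -0.9400) v2=(0.6900, 0.7300, -0.3500) v3=(-0.0800, -0.3200, 0.2500)
step 0: KE=2.4054, PE=-0.4857, E=1.9197
step 28 velocities: v0=(0.3776, -0.3946, -0.0950) v1=(0.4203, -0.4599, -0.9401) v2=(0.6894, 0.7313, -0.3507) v3=(-0.5450, -0.6684, 0.3274)
step 28: KE=2.6168, PE=-0.6977, E=1.9191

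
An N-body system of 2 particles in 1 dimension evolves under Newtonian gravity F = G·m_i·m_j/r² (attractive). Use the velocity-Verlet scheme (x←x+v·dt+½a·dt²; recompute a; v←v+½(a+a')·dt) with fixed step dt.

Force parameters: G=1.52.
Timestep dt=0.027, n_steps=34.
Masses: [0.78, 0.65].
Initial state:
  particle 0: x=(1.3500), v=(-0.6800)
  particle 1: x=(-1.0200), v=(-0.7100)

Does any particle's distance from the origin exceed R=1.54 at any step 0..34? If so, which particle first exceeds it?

yes, particle 1

step 0: x0=(1.3500) x1=(-1.0200)
step 1: x0=(1.3316) x1=(-1.0391)
step 2: x0=(1.3130) x1=(-1.0580)
step 3: x0=(1.2943) x1=(-1.0768)
step 4: x0=(1.2755) x1=(-1.0954)
step 5: x0=(1.2566) x1=(-1.1139)
step 6: x0=(1.2375) x1=(-1.1323)
step 7: x0=(1.2183) x1=(-1.1504)
step 8: x0=(1.1990) x1=(-1.1684)
step 9: x0=(1.1796) x1=(-1.1863)
step 10: x0=(1.1600) x1=(-1.2040)
step 11: x0=(1.1403) x1=(-1.2216)
step 12: x0=(1.1204) x1=(-1.2390)
step 13: x0=(1.1005) x1=(-1.2562)
step 14: x0=(1.0804) x1=(-1.2733)
step 15: x0=(1.0602) x1=(-1.2902)
step 16: x0=(1.0398) x1=(-1.3070)
step 17: x0=(1.0193) x1=(-1.3236)
step 18: x0=(0.9987) x1=(-1.3401)
step 19: x0=(0.9779) x1=(-1.3564)
step 20: x0=(0.9571) x1=(-1.3725)
step 21: x0=(0.9361) x1=(-1.3885)
step 22: x0=(0.9149) x1=(-1.4043)
step 23: x0=(0.8936) x1=(-1.4200)
step 24: x0=(0.8722) x1=(-1.4355)
step 25: x0=(0.8507) x1=(-1.4508)
step 26: x0=(0.8290) x1=(-1.4660)
step 27: x0=(0.8071) x1=(-1.4810)
step 28: x0=(0.7852) x1=(-1.4959)
step 29: x0=(0.7631) x1=(-1.5106)
step 30: x0=(0.7408) x1=(-1.5251)
step 31: x0=(0.7185) x1=(-1.5394)
step 32: x0=(0.6959) x1=(-1.5536)
step 33: x0=(0.6733) x1=(-1.5676)
step 34: x0=(0.6505) x1=(-1.5814)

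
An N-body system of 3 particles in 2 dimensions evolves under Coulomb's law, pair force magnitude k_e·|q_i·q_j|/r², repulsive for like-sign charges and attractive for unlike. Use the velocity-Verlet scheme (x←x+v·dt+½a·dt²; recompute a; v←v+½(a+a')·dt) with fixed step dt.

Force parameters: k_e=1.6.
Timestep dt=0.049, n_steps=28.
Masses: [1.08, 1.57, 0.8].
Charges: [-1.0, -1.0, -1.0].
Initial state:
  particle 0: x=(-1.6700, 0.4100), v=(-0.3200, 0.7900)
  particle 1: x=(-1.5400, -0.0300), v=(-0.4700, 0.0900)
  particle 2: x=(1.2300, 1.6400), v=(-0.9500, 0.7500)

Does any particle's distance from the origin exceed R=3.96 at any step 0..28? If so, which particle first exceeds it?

step 0: x0=(-1.6700, 0.4100) x1=(-1.5400, -0.0300) x2=(1.2300, 1.6400)
step 1: x0=(-1.6882, 0.4567) x1=(-1.5615, -0.0312) x2=(1.1839, 1.6770)
step 2: x0=(-1.7103, 0.5169) x1=(-1.5807, -0.0419) x2=(1.1386, 1.7144)
step 3: x0=(-1.7352, 0.5874) x1=(-1.5985, -0.0599) x2=(1.0941, 1.7522)
step 4: x0=(-1.7621, 0.6658) x1=(-1.6153, -0.0836) x2=(1.0506, 1.7905)
step 5: x0=(-1.7906, 0.7499) x1=(-1.6315, -0.1114) x2=(1.0078, 1.8292)
step 6: x0=(-1.8202, 0.8385) x1=(-1.6473, -0.1426) x2=(0.9660, 1.8684)
step 7: x0=(-1.8509, 0.9305) x1=(-1.6629, -0.1763) x2=(0.9249, 1.9081)
step 8: x0=(-1.8824, 1.0252) x1=(-1.6783, -0.2121) x2=(0.8848, 1.9482)
step 9: x0=(-1.9147, 1.1219) x1=(-1.6936, -0.2496) x2=(0.8455, 1.9888)
step 10: x0=(-1.9476, 1.2203) x1=(-1.7089, -0.2884) x2=(0.8071, 2.0298)
step 11: x0=(-1.9813, 1.3201) x1=(-1.7241, -0.3284) x2=(0.7695, 2.0713)
step 12: x0=(-2.0155, 1.4211) x1=(-1.7394, -0.3695) x2=(0.7328, 2.1132)
step 13: x0=(-2.0504, 1.5230) x1=(-1.7547, -0.4114) x2=(0.6970, 2.1555)
step 14: x0=(-2.0858, 1.6257) x1=(-1.7700, -0.4540) x2=(0.6620, 2.1982)
step 15: x0=(-2.1218, 1.7292) x1=(-1.7854, -0.4974) x2=(0.6278, 2.2414)
step 16: x0=(-2.1583, 1.8332) x1=(-1.8009, -0.5414) x2=(0.5945, 2.2849)
step 17: x0=(-2.1954, 1.9378) x1=(-1.8163, -0.5859) x2=(0.5620, 2.3287)
step 18: x0=(-2.2330, 2.0429) x1=(-1.8319, -0.6310) x2=(0.5304, 2.3730)
step 19: x0=(-2.2711, 2.1484) x1=(-1.8475, -0.6765) x2=(0.4996, 2.4175)
step 20: x0=(-2.3098, 2.2542) x1=(-1.8631, -0.7224) x2=(0.4695, 2.4624)
step 21: x0=(-2.3489, 2.3605) x1=(-1.8788, -0.7687) x2=(0.4403, 2.5076)
step 22: x0=(-2.3886, 2.4670) x1=(-1.8946, -0.8154) x2=(0.4119, 2.5530)
step 23: x0=(-2.4288, 2.5739) x1=(-1.9104, -0.8625) x2=(0.3842, 2.5987)
step 24: x0=(-2.4695, 2.6810) x1=(-1.9262, -0.9098) x2=(0.3573, 2.6447)
step 25: x0=(-2.5107, 2.7885) x1=(-1.9421, -0.9575) x2=(0.3312, 2.6908)
step 26: x0=(-2.5523, 2.8961) x1=(-1.9580, -1.0054) x2=(0.3057, 2.7372)
step 27: x0=(-2.5944, 3.0041) x1=(-1.9740, -1.0536) x2=(0.2810, 2.7837)
step 28: x0=(-2.6370, 3.1122) x1=(-1.9901, -1.1020) x2=(0.2570, 2.8304)

yes, particle 0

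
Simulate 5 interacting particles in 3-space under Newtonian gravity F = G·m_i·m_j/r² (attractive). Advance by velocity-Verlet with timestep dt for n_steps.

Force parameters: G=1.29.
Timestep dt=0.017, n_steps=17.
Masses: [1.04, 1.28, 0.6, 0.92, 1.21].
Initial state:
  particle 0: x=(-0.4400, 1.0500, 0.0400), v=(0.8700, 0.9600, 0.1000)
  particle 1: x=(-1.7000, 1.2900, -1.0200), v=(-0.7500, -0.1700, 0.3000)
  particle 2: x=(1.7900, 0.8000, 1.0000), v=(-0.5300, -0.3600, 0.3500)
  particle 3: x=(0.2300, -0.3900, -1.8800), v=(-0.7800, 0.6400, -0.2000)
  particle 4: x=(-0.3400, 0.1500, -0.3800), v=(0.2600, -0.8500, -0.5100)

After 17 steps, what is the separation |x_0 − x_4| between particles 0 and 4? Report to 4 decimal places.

1.4435

step 0: x0=(-0.4400, 1.0500, 0.0400) x1=(-1.7000, 1.2900, -1.0200) x2=(1.7900, 0.8000, 1.0000) x3=(0.2300, -0.3900, -1.8800) x4=(-0.3400, 0.1500, -0.3800)
step 1: x0=(-0.4252, 1.0661, 0.0415) x1=(-1.7126, 1.2870, -1.0148) x2=(1.7809, 0.7939, 1.0059) x3=(0.2167, -0.3791, -1.8833) x4=(-0.3356, 0.1358, -0.3887)
step 2: x0=(-0.4105, 1.0818, 0.0428) x1=(-1.7250, 1.2840, -1.0096) x2=(1.7717, 0.7877, 1.0117) x3=(0.2033, -0.3680, -1.8863) x4=(-0.3313, 0.1219, -0.3973)
step 3: x0=(-0.3958, 1.0972, 0.0437) x1=(-1.7372, 1.2808, -1.0042) x2=(1.7623, 0.7816, 1.0174) x3=(0.1897, -0.3568, -1.8892) x4=(-0.3270, 0.1084, -0.4059)
step 4: x0=(-0.3812, 1.1121, 0.0443) x1=(-1.7491, 1.2774, -0.9987) x2=(1.7528, 0.7754, 1.0230) x3=(0.1761, -0.3454, -1.8918) x4=(-0.3228, 0.0952, -0.4146)
step 5: x0=(-0.3666, 1.1267, 0.0447) x1=(-1.7607, 1.2740, -0.9930) x2=(1.7431, 0.7692, 1.0285) x3=(0.1624, -0.3339, -1.8941) x4=(-0.3186, 0.0824, -0.4232)
step 6: x0=(-0.3521, 1.1410, 0.0448) x1=(-1.7722, 1.2705, -0.9873) x2=(1.7332, 0.7630, 1.0339) x3=(0.1485, -0.3223, -1.8962) x4=(-0.3145, 0.0699, -0.4319)
step 7: x0=(-0.3377, 1.1549, 0.0447) x1=(-1.7834, 1.2668, -0.9815) x2=(1.7232, 0.7568, 1.0392) x3=(0.1345, -0.3106, -1.8981) x4=(-0.3104, 0.0577, -0.4406)
step 8: x0=(-0.3233, 1.1686, 0.0443) x1=(-1.7944, 1.2630, -0.9756) x2=(1.7131, 0.7506, 1.0444) x3=(0.1205, -0.2988, -1.8996) x4=(-0.3063, 0.0458, -0.4493)
step 9: x0=(-0.3090, 1.1819, 0.0437) x1=(-1.8051, 1.2592, -0.9696) x2=(1.7028, 0.7444, 1.0495) x3=(0.1063, -0.2868, -1.9010) x4=(-0.3022, 0.0342, -0.4581)
step 10: x0=(-0.2948, 1.1949, 0.0428) x1=(-1.8156, 1.2552, -0.9636) x2=(1.6923, 0.7381, 1.0544) x3=(0.0920, -0.2747, -1.9020) x4=(-0.2982, 0.0228, -0.4669)
step 11: x0=(-0.2807, 1.2076, 0.0418) x1=(-1.8259, 1.2511, -0.9574) x2=(1.6817, 0.7319, 1.0593) x3=(0.0777, -0.2625, -1.9028) x4=(-0.2942, 0.0118, -0.4758)
step 12: x0=(-0.2666, 1.2201, 0.0405) x1=(-1.8359, 1.2469, -0.9512) x2=(1.6710, 0.7256, 1.0640) x3=(0.0632, -0.2501, -1.9033) x4=(-0.2903, 0.0010, -0.4847)
step 13: x0=(-0.2526, 1.2323, 0.0391) x1=(-1.8458, 1.2426, -0.9449) x2=(1.6600, 0.7194, 1.0687) x3=(0.0486, -0.2376, -1.9035) x4=(-0.2863, -0.0096, -0.4937)
step 14: x0=(-0.2387, 1.2442, 0.0374) x1=(-1.8554, 1.2383, -0.9385) x2=(1.6490, 0.7131, 1.0732) x3=(0.0340, -0.2251, -1.9034) x4=(-0.2824, -0.0199, -0.5028)
step 15: x0=(-0.2248, 1.2558, 0.0356) x1=(-1.8648, 1.2338, -0.9321) x2=(1.6378, 0.7069, 1.0776) x3=(0.0192, -0.2124, -1.9030) x4=(-0.2785, -0.0299, -0.5119)
step 16: x0=(-0.2110, 1.2672, 0.0336) x1=(-1.8739, 1.2292, -0.9256) x2=(1.6264, 0.7006, 1.0819) x3=(0.0043, -0.1996, -1.9023) x4=(-0.2746, -0.0398, -0.5212)
step 17: x0=(-0.1974, 1.2783, 0.0314) x1=(-1.8829, 1.2246, -0.9190) x2=(1.6148, 0.6943, 1.0861) x3=(-0.0107, -0.1866, -1.9013) x4=(-0.2707, -0.0493, -0.5305)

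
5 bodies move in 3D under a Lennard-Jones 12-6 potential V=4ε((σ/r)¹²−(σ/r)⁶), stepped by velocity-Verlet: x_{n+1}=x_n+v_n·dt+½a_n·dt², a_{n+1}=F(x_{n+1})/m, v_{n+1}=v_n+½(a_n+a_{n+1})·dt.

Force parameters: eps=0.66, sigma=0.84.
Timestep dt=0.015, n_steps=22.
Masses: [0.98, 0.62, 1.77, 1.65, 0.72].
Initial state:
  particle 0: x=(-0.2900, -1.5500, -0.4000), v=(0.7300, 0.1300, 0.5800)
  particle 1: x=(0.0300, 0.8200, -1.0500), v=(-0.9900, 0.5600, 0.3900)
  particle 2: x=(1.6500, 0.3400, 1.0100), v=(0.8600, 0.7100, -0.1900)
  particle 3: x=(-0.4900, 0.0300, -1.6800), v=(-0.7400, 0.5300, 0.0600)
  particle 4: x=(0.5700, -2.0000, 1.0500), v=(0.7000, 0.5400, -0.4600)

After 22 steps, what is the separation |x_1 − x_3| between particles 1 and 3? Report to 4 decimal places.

step 0: x0=(-0.2900, -1.5500, -0.4000) x1=(0.0300, 0.8200, -1.0500) x2=(1.6500, 0.3400, 1.0100) x3=(-0.4900, 0.0300, -1.6800) x4=(0.5700, -2.0000, 1.0500)
step 1: x0=(-0.2790, -1.5480, -0.3913) x1=(0.0150, 0.8282, -1.0443) x2=(1.6629, 0.3506, 1.0071) x3=(-0.5011, 0.0380, -1.6790) x4=(0.5805, -1.9919, 1.0431)
step 2: x0=(-0.2681, -1.5461, -0.3826) x1=(-0.0002, 0.8360, -1.0389) x2=(1.6758, 0.3613, 1.0043) x3=(-0.5120, 0.0462, -1.6780) x4=(0.5910, -1.9838, 1.0361)
step 3: x0=(-0.2571, -1.5441, -0.3738) x1=(-0.0157, 0.8434, -1.0338) x2=(1.6887, 0.3719, 1.0014) x3=(-0.5229, 0.0545, -1.6768) x4=(0.6014, -1.9756, 1.0292)
step 4: x0=(-0.2461, -1.5422, -0.3651) x1=(-0.0314, 0.8505, -1.0291) x2=(1.7016, 0.3826, 0.9986) x3=(-0.5336, 0.0629, -1.6754) x4=(0.6119, -1.9675, 1.0222)
step 5: x0=(-0.2351, -1.5402, -0.3563) x1=(-0.0474, 0.8571, -1.0246) x2=(1.7145, 0.3932, 0.9957) x3=(-0.5443, 0.0715, -1.6740) x4=(0.6223, -1.9593, 1.0151)
step 6: x0=(-0.2240, -1.5383, -0.3475) x1=(-0.0636, 0.8634, -1.0205) x2=(1.7274, 0.4039, 0.9929) x3=(-0.5549, 0.0802, -1.6724) x4=(0.6327, -1.9512, 1.0080)
step 7: x0=(-0.2130, -1.5363, -0.3386) x1=(-0.0800, 0.8693, -1.0166) x2=(1.7403, 0.4145, 0.9900) x3=(-0.5654, 0.0891, -1.6707) x4=(0.6430, -1.9430, 1.0009)
step 8: x0=(-0.2019, -1.5344, -0.3298) x1=(-0.0967, 0.8747, -1.0132) x2=(1.7532, 0.4252, 0.9872) x3=(-0.5758, 0.0981, -1.6689) x4=(0.6534, -1.9348, 0.9937)
step 9: x0=(-0.1908, -1.5324, -0.3209) x1=(-0.1137, 0.8798, -1.0100) x2=(1.7661, 0.4358, 0.9843) x3=(-0.5861, 0.1073, -1.6670) x4=(0.6637, -1.9266, 0.9865)
step 10: x0=(-0.1797, -1.5305, -0.3120) x1=(-0.1309, 0.8844, -1.0072) x2=(1.7789, 0.4465, 0.9815) x3=(-0.5963, 0.1166, -1.6649) x4=(0.6740, -1.9183, 0.9792)
step 11: x0=(-0.1686, -1.5285, -0.3030) x1=(-0.1483, 0.8886, -1.0048) x2=(1.7918, 0.4571, 0.9786) x3=(-0.6064, 0.1261, -1.6627) x4=(0.6842, -1.9101, 0.9719)
step 12: x0=(-0.1574, -1.5266, -0.2940) x1=(-0.1660, 0.8924, -1.0027) x2=(1.8047, 0.4677, 0.9757) x3=(-0.6164, 0.1357, -1.6603) x4=(0.6944, -1.9018, 0.9646)
step 13: x0=(-0.1462, -1.5247, -0.2850) x1=(-0.1840, 0.8958, -1.0010) x2=(1.8176, 0.4784, 0.9729) x3=(-0.6263, 0.1455, -1.6578) x4=(0.7046, -1.8935, 0.9571)
step 14: x0=(-0.1350, -1.5228, -0.2759) x1=(-0.2022, 0.8987, -0.9996) x2=(1.8305, 0.4890, 0.9700) x3=(-0.6362, 0.1554, -1.6552) x4=(0.7147, -1.8852, 0.9496)
step 15: x0=(-0.1238, -1.5209, -0.2668) x1=(-0.2207, 0.9012, -0.9987) x2=(1.8434, 0.4996, 0.9672) x3=(-0.6459, 0.1656, -1.6524) x4=(0.7248, -1.8769, 0.9421)
step 16: x0=(-0.1125, -1.5190, -0.2576) x1=(-0.2394, 0.9032, -0.9982) x2=(1.8563, 0.5103, 0.9643) x3=(-0.6555, 0.1758, -1.6494) x4=(0.7349, -1.8686, 0.9345)
step 17: x0=(-0.1012, -1.5171, -0.2484) x1=(-0.2584, 0.9047, -0.9981) x2=(1.8692, 0.5209, 0.9615) x3=(-0.6650, 0.1863, -1.6463) x4=(0.7449, -1.8602, 0.9268)
step 18: x0=(-0.0898, -1.5152, -0.2392) x1=(-0.2777, 0.9058, -0.9984) x2=(1.8820, 0.5316, 0.9586) x3=(-0.6744, 0.1969, -1.6431) x4=(0.7548, -1.8518, 0.9190)
step 19: x0=(-0.0784, -1.5133, -0.2298) x1=(-0.2972, 0.9064, -0.9991) x2=(1.8949, 0.5422, 0.9557) x3=(-0.6838, 0.2077, -1.6396) x4=(0.7647, -1.8433, 0.9111)
step 20: x0=(-0.0669, -1.5115, -0.2204) x1=(-0.3170, 0.9066, -1.0002) x2=(1.9078, 0.5528, 0.9529) x3=(-0.6930, 0.2187, -1.6360) x4=(0.7745, -1.8349, 0.9032)
step 21: x0=(-0.0554, -1.5097, -0.2110) x1=(-0.3370, 0.9063, -1.0018) x2=(1.9207, 0.5635, 0.9500) x3=(-0.7021, 0.2299, -1.6323) x4=(0.7842, -1.8264, 0.8951)
step 22: x0=(-0.0438, -1.5078, -0.2014) x1=(-0.3572, 0.9056, -1.0037) x2=(1.9336, 0.5741, 0.9471) x3=(-0.7112, 0.2411, -1.6284) x4=(0.7938, -1.8179, 0.8869)

0.9783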